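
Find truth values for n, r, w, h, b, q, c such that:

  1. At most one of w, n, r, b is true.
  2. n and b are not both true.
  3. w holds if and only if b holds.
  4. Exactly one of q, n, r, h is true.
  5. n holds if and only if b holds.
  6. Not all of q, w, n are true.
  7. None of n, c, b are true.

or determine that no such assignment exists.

n = False, r = False, w = False, h = True, b = False, q = False, c = False

  (1) {w, n, r, b}: 0 true — at most one ✓
  (2) n=F, b=F — not both ✓
  (3) w=F, b=F — same ✓
  (4) {q, n, r, h}: 1 true — exactly one ✓
  (5) n=F, b=F — same ✓
  (6) {q, w, n}: 0/3 true — not all ✓
  (7) {n, c, b}: 0 true — none ✓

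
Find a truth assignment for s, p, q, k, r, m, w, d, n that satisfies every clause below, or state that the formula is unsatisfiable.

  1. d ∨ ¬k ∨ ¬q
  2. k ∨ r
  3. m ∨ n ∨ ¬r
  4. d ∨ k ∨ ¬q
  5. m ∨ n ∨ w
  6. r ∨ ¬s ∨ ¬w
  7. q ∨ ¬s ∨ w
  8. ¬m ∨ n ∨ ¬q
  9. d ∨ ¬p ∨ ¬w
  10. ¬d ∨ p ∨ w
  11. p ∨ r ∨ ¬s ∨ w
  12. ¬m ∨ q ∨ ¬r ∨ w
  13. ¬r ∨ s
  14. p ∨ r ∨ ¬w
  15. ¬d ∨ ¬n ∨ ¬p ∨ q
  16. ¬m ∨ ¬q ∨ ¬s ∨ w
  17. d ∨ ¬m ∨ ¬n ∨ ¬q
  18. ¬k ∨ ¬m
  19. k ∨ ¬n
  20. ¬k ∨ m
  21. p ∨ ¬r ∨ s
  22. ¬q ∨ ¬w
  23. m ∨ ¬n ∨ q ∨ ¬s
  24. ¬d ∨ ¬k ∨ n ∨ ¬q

s = True, p = True, q = False, k = False, r = True, m = True, w = True, d = True, n = False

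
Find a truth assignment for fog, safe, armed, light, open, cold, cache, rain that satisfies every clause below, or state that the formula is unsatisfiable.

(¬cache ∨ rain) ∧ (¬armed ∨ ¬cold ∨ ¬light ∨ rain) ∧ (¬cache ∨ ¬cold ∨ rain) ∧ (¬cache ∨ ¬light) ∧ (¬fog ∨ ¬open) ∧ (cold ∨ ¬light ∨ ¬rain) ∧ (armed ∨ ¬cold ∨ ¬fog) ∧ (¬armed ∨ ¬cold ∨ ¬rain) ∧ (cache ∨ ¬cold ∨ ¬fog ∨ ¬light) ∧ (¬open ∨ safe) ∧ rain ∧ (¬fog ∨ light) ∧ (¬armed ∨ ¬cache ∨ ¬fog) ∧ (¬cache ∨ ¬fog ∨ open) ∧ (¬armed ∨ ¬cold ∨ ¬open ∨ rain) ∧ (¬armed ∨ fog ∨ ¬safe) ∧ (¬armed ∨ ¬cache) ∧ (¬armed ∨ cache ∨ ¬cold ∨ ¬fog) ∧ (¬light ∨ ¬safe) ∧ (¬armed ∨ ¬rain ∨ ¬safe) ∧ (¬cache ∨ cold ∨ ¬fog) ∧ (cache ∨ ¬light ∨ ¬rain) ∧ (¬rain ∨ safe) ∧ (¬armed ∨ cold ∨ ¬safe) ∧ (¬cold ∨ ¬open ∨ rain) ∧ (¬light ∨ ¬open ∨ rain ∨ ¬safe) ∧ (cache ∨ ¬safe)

fog=F, safe=T, armed=F, light=F, open=F, cold=F, cache=T, rain=T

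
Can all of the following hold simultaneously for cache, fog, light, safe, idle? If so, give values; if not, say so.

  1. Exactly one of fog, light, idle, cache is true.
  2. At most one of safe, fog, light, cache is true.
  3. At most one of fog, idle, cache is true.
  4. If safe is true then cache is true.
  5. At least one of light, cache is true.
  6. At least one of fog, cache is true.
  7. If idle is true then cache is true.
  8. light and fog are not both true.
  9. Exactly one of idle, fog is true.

The formula is unsatisfiable.

Case light = True:
  (1) with light=T forces fog = False.
  (1) with light=T forces idle = False.
  Constraint (9) is violated (idle=F, fog=F) — contradiction.
Case light = False:
  (5) with light=F forces cache = True.
  (1) with cache=T forces fog = False.
  (1) with cache=T forces idle = False.
  Constraint (9) is violated (idle=F, fog=F) — contradiction.
Both cases fail — unsatisfiable.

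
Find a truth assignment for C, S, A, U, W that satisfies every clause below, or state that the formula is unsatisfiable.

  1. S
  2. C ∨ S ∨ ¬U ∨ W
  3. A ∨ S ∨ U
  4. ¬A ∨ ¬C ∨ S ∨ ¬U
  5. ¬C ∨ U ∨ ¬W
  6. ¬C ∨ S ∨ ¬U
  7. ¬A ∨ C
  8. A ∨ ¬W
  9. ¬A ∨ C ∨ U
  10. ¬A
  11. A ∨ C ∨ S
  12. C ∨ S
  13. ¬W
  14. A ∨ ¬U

C: True, S: True, A: False, U: False, W: False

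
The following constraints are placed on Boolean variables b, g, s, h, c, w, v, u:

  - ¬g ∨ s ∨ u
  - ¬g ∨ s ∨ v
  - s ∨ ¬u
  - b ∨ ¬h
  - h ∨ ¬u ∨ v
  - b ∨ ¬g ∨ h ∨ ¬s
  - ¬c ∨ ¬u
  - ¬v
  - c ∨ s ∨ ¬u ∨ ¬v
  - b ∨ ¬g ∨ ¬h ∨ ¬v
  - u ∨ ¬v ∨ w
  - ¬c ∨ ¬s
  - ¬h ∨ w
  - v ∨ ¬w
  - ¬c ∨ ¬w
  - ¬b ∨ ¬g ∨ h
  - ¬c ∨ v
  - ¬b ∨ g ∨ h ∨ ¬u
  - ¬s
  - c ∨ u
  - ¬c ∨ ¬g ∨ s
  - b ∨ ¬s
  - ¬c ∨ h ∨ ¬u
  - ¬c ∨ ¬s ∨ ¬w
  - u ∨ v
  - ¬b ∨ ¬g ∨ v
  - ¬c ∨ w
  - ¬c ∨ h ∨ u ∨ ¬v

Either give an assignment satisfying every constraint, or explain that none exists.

The formula is unsatisfiable.

Case u = True:
  (s ∨ ¬u) forces s = True.
  Clause (¬s) is falsified — contradiction.
Case u = False:
  (¬v) forces v = False.
  Clause (u ∨ v) is falsified — contradiction.
Both cases fail, so the formula is unsatisfiable.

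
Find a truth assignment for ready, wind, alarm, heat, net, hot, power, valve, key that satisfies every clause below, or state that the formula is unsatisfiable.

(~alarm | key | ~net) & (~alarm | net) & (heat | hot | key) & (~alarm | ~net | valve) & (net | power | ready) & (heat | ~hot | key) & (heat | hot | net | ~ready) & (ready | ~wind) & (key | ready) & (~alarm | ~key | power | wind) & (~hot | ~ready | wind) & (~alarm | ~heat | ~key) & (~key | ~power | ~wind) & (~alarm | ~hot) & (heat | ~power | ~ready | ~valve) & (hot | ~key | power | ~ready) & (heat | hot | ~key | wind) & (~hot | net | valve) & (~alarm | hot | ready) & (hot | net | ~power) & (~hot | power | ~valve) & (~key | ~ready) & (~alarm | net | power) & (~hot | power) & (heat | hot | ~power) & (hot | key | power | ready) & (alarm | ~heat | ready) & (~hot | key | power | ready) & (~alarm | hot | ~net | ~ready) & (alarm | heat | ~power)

ready=T, wind=T, alarm=F, heat=T, net=T, hot=F, power=T, valve=T, key=F

Set ready = True.
  then (~key | ~ready) forces key = False.
Set wind = True.
Try alarm = True:
  (~alarm | key | ~net) forces net = False.
  clause (~alarm | net) is falsified — backtrack.
So alarm = False.
Try heat = False:
  (heat | hot | key) forces hot = True.
  clause (heat | ~hot | key) is falsified — backtrack.
So heat = True.
Set net = True.
Set hot = False.
Set power = True.
Set valve = True.
All clauses satisfied.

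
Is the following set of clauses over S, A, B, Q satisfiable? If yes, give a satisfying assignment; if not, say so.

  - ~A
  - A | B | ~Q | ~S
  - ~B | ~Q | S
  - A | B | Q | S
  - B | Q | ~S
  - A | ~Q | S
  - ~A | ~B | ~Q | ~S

S=F, A=F, B=T, Q=F

Unit clause (~A) forces A = False.
Set S = False.
  then (A | ~Q | S) forces Q = False.
  then (A | B | Q | S) forces B = True.
Check each clause:
  (~A): ~A holds.
  (A | B | ~Q | ~S): B holds.
  (~B | ~Q | S): ~Q holds.
  (A | B | Q | S): B holds.
  (B | Q | ~S): B holds.
  (A | ~Q | S): ~Q holds.
  (~A | ~B | ~Q | ~S): ~A holds.
All clauses satisfied.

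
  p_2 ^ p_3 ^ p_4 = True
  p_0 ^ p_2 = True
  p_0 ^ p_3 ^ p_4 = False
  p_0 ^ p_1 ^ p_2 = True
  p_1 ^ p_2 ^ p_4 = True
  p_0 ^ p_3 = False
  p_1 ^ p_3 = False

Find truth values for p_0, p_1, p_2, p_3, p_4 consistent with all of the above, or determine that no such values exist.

p_0 = False, p_1 = False, p_2 = True, p_3 = False, p_4 = False

p_2 ^ p_3 ^ p_4 = T ^ F ^ F = True ✓
p_0 ^ p_2 = F ^ T = True ✓
p_0 ^ p_3 ^ p_4 = F ^ F ^ F = False ✓
p_0 ^ p_1 ^ p_2 = F ^ F ^ T = True ✓
p_1 ^ p_2 ^ p_4 = F ^ T ^ F = True ✓
p_0 ^ p_3 = F ^ F = False ✓
p_1 ^ p_3 = F ^ F = False ✓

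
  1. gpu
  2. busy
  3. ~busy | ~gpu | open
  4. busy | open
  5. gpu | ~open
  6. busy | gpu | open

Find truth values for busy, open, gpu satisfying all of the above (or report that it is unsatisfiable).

Unit clause (gpu) forces gpu = True.
Unit clause (busy) forces busy = True.
In (~busy | ~gpu | open) only open is left, so open = True.
Check each clause:
  (gpu): gpu holds.
  (busy): busy holds.
  (~busy | ~gpu | open): open holds.
  (busy | open): busy holds.
  (gpu | ~open): gpu holds.
  (busy | gpu | open): busy holds.
All clauses satisfied.

busy = True, open = True, gpu = True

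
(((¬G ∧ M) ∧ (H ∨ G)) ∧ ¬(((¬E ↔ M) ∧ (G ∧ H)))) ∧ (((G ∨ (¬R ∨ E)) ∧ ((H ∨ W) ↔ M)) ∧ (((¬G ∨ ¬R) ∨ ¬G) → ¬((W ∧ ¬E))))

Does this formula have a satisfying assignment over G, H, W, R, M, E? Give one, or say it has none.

G=F, H=T, W=F, R=F, M=T, E=T

  ((¬G ∧ M) ∧ (H ∨ G)) ∧ ¬(((¬E ↔ M) ∧ (G ∧ H))) = True
    (¬G ∧ M) ∧ (H ∨ G) = True
      ¬G ∧ M = True
        ¬G = True
      H ∨ G = True
    ¬(((¬E ↔ M) ∧ (G ∧ H))) = True
      (¬E ↔ M) ∧ (G ∧ H) = False
        ¬E ↔ M = False
          ¬E = False
        G ∧ H = False
  ((G ∨ (¬R ∨ E)) ∧ ((H ∨ W) ↔ M)) ∧ (((¬G ∨ ¬R) ∨ ¬G) → ¬((W ∧ ¬E))) = True
    (G ∨ (¬R ∨ E)) ∧ ((H ∨ W) ↔ M) = True
      G ∨ (¬R ∨ E) = True
        ¬R ∨ E = True
          ¬R = True
      (H ∨ W) ↔ M = True
        H ∨ W = True
    ((¬G ∨ ¬R) ∨ ¬G) → ¬((W ∧ ¬E)) = True
      (¬G ∨ ¬R) ∨ ¬G = True
        ¬G ∨ ¬R = True
          ¬G = True
          ¬R = True
        ¬G = True
      ¬((W ∧ ¬E)) = True
        W ∧ ¬E = False
          ¬E = False
Both conjuncts True, so the formula holds.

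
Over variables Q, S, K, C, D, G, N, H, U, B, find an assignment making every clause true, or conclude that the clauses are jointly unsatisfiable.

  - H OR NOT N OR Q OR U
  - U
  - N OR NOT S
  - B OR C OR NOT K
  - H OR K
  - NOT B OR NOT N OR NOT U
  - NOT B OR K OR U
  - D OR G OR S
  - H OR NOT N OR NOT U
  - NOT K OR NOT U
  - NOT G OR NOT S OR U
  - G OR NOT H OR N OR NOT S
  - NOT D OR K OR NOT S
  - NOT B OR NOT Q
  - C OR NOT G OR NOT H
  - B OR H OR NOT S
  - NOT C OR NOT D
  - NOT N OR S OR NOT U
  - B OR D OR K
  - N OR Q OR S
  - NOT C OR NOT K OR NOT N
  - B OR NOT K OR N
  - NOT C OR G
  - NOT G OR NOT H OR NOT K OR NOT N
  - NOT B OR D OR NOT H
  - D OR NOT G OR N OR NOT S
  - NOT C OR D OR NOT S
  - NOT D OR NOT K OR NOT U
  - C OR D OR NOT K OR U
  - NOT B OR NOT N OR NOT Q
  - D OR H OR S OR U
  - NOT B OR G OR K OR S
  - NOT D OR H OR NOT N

Unit clause (U) forces U = True.
In (NOT K OR NOT U) only NOT K is left, so K = False.
In (H OR K) only H is left, so H = True.
Set Q = True.
  then (NOT B OR NOT Q) forces B = False.
  then (B OR D OR K) forces D = True.
  then (NOT D OR K OR NOT S) forces S = False.
  then (NOT C OR NOT D) forces C = False.
  then (NOT N OR S OR NOT U) forces N = False.
  then (C OR NOT G OR NOT H) forces G = False.
All clauses satisfied.

Q=T, S=F, K=F, C=F, D=T, G=F, N=F, H=T, U=T, B=F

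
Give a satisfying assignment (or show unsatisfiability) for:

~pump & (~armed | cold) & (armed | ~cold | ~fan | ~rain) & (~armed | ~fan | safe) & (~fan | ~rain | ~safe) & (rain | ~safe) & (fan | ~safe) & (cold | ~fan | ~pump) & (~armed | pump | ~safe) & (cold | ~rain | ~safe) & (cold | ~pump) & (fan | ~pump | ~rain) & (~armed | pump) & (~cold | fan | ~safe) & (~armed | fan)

pump=F, fan=F, rain=F, safe=F, cold=F, armed=F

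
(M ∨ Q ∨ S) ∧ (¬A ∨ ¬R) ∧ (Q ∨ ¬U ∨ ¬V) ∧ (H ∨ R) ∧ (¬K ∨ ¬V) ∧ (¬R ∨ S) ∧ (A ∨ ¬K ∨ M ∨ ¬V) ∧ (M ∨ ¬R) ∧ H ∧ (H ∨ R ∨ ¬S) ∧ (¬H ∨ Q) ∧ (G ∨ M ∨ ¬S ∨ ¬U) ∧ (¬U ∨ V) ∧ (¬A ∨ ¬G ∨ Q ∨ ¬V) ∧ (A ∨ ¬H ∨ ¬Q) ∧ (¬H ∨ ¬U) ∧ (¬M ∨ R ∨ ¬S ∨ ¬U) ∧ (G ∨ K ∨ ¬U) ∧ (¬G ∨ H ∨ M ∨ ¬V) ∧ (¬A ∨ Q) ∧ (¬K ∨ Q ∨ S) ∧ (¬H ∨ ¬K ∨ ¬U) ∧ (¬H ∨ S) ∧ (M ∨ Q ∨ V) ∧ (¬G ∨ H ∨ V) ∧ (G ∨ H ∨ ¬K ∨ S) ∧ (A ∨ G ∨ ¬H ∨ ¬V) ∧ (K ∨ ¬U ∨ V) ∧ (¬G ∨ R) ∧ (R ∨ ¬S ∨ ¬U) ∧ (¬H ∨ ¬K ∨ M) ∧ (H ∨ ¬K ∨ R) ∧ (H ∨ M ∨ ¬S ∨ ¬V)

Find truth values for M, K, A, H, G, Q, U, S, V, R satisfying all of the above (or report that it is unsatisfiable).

Unit clause (H) forces H = True.
In (¬H ∨ Q) only Q is left, so Q = True.
In (A ∨ ¬H ∨ ¬Q) only A is left, so A = True.
In (¬H ∨ ¬U) only ¬U is left, so U = False.
In (¬H ∨ S) only S is left, so S = True.
In (¬A ∨ ¬R) only ¬R is left, so R = False.
In (¬G ∨ R) only ¬G is left, so G = False.
Set M = True.
Set K = False.
Set V = True.
All clauses satisfied.

M=T, K=F, A=T, H=T, G=F, Q=T, U=F, S=T, V=T, R=F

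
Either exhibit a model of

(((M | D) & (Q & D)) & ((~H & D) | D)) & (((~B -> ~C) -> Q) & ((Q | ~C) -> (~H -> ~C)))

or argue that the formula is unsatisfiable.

M: False; C: True; D: True; Q: True; B: False; H: True

  ((M | D) & (Q & D)) & ((~H & D) | D) = True
    (M | D) & (Q & D) = True
      M | D = True
      Q & D = True
    (~H & D) | D = True
      ~H & D = False
        ~H = False
  ((~B -> ~C) -> Q) & ((Q | ~C) -> (~H -> ~C)) = True
    (~B -> ~C) -> Q = True
      ~B -> ~C = False
        ~B = True
        ~C = False
    (Q | ~C) -> (~H -> ~C) = True
      Q | ~C = True
        ~C = False
      ~H -> ~C = True
        ~H = False
        ~C = False
Both conjuncts True, so the formula holds.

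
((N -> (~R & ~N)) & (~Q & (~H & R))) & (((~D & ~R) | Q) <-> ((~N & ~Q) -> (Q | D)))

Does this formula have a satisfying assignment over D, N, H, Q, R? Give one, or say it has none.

D = False; N = False; H = False; Q = False; R = True

  (N -> (~R & ~N)) & (~Q & (~H & R)) = True
    N -> (~R & ~N) = True
      ~R & ~N = False
        ~R = False
        ~N = True
    ~Q & (~H & R) = True
      ~Q = True
      ~H & R = True
        ~H = True
  ((~D & ~R) | Q) <-> ((~N & ~Q) -> (Q | D)) = True
    (~D & ~R) | Q = False
      ~D & ~R = False
        ~D = True
        ~R = False
    (~N & ~Q) -> (Q | D) = False
      ~N & ~Q = True
        ~N = True
        ~Q = True
      Q | D = False
Both conjuncts True, so the formula holds.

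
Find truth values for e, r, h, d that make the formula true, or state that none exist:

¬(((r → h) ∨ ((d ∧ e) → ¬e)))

e = True; r = True; h = False; d = True

  ¬(((r → h) ∨ ((d ∧ e) → ¬e))) = True
    (r → h) ∨ ((d ∧ e) → ¬e) = False
      r → h = False
      (d ∧ e) → ¬e = False
        d ∧ e = True
        ¬e = False
The formula evaluates to True.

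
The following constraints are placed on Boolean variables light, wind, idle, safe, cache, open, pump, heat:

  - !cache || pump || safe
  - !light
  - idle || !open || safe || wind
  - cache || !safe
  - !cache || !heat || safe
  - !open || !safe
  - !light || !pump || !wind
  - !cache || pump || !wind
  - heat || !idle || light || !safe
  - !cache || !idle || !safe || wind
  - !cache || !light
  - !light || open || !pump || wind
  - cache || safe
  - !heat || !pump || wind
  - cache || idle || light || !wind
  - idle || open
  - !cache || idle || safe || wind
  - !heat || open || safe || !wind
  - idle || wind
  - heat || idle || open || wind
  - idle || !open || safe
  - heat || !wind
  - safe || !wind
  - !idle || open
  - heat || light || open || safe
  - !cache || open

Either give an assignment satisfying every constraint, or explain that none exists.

light=F; wind=F; idle=T; safe=F; cache=T; open=T; pump=T; heat=F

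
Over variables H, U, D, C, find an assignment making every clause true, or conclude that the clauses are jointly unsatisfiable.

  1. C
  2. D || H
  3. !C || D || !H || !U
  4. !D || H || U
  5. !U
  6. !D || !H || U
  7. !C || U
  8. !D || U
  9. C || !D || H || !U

Case U = True:
  Clause (!U) is falsified — contradiction.
Case U = False:
  (C) forces C = True.
  Clause (!C || U) is falsified — contradiction.
Both cases fail, so the formula is unsatisfiable.

No satisfying assignment exists.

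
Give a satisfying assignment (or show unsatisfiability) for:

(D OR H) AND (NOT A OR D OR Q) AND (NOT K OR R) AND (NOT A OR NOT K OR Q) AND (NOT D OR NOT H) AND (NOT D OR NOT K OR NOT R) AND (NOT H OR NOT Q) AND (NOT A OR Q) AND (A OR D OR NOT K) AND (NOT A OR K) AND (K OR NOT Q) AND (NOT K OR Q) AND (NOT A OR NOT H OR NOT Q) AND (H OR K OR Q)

Set H = True.
  then (NOT D OR NOT H) forces D = False.
  then (NOT H OR NOT Q) forces Q = False.
  then (NOT A OR Q) forces A = False.
  then (A OR D OR NOT K) forces K = False.
Set R = True.
All clauses satisfied.

H = True, D = False, K = False, Q = False, R = True, A = False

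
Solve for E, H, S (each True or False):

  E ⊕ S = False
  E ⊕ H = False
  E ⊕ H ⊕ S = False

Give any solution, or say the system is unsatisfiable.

E = False; H = False; S = False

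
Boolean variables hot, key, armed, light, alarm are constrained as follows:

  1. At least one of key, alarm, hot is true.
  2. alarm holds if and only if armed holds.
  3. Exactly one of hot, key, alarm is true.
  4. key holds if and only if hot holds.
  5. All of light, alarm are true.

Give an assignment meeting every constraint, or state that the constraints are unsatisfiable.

hot=F, key=F, armed=T, light=T, alarm=T

  (1) {key, alarm, hot}: 1 true — at least one ✓
  (2) alarm=T, armed=T — same ✓
  (3) {hot, key, alarm}: 1 true — exactly one ✓
  (4) key=F, hot=F — same ✓
  (5) {light, alarm}: all 2 true ✓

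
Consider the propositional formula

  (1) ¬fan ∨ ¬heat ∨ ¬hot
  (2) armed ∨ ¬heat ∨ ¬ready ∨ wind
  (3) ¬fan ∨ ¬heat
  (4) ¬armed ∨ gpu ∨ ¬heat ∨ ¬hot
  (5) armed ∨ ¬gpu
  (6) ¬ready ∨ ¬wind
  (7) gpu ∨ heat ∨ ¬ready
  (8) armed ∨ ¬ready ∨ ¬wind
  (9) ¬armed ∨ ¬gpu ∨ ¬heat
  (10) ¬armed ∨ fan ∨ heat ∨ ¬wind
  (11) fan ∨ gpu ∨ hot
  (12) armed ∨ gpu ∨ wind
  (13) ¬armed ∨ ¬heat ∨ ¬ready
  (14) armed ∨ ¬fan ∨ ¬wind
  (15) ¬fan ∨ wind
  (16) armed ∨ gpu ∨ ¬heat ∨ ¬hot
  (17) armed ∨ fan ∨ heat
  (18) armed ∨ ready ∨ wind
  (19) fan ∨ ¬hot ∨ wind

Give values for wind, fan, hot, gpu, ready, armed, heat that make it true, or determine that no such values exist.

wind=F; fan=F; hot=F; gpu=T; ready=T; armed=T; heat=F

Set wind = False.
  then (¬fan ∨ wind) forces fan = False.
  then (fan ∨ ¬hot ∨ wind) forces hot = False.
  then (fan ∨ gpu ∨ hot) forces gpu = True.
  then (armed ∨ ¬gpu) forces armed = True.
  then (¬armed ∨ ¬gpu ∨ ¬heat) forces heat = False.
Set ready = True.
All clauses satisfied.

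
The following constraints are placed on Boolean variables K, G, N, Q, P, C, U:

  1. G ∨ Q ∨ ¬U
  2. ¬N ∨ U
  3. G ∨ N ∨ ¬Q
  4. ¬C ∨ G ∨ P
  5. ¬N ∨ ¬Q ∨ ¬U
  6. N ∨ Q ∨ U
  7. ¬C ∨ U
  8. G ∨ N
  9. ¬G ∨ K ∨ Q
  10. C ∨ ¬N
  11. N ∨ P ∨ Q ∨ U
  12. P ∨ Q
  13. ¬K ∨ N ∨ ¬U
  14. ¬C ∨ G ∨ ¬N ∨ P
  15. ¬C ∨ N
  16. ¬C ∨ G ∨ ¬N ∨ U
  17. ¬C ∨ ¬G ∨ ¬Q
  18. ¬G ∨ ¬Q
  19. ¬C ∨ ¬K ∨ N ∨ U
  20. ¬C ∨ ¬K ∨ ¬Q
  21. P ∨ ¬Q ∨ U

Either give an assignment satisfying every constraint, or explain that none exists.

Set K = True.
Try G = False:
  (G ∨ N) forces N = True.
  (¬N ∨ U) forces U = True.
  (G ∨ Q ∨ ¬U) forces Q = True.
  clause (¬N ∨ ¬Q ∨ ¬U) is falsified — backtrack.
So G = True.
  then (¬G ∨ ¬Q) forces Q = False.
  then (P ∨ Q) forces P = True.
Set N = True.
  then (¬N ∨ U) forces U = True.
  then (C ∨ ¬N) forces C = True.
All clauses satisfied.

K = True, G = True, N = True, Q = False, P = True, C = True, U = True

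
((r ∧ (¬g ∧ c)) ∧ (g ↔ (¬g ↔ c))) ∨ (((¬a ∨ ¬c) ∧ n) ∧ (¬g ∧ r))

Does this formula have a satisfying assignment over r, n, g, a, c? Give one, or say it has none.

r = True, n = True, g = False, a = True, c = False

  ((r ∧ (¬g ∧ c)) ∧ (g ↔ (¬g ↔ c))) ∨ (((¬a ∨ ¬c) ∧ n) ∧ (¬g ∧ r)) = True
    (r ∧ (¬g ∧ c)) ∧ (g ↔ (¬g ↔ c)) = False
      r ∧ (¬g ∧ c) = False
        ¬g ∧ c = False
          ¬g = True
      g ↔ (¬g ↔ c) = True
        ¬g ↔ c = False
          ¬g = True
    ((¬a ∨ ¬c) ∧ n) ∧ (¬g ∧ r) = True
      (¬a ∨ ¬c) ∧ n = True
        ¬a ∨ ¬c = True
          ¬a = False
          ¬c = True
      ¬g ∧ r = True
        ¬g = True
The formula evaluates to True.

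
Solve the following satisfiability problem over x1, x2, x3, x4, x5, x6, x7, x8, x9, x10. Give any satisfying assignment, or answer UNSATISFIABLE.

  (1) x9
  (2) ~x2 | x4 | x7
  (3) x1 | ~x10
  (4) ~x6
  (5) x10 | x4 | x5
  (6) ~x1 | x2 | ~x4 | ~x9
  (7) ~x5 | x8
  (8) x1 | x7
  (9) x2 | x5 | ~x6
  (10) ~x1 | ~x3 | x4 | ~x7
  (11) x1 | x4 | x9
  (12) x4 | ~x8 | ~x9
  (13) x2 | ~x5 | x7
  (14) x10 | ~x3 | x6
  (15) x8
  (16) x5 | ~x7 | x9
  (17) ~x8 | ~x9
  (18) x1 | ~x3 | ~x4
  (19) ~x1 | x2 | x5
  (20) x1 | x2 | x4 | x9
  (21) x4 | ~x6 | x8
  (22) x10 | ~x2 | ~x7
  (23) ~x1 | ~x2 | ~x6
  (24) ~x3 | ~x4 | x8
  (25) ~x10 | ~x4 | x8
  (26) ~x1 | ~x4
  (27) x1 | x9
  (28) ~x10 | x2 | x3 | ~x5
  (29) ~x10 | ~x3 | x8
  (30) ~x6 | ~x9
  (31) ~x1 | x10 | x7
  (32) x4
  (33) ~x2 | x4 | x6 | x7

Case x8 = True:
  (x9) forces x9 = True.
  Clause (~x8 | ~x9) is falsified — contradiction.
Case x8 = False:
  Clause (x8) is falsified — contradiction.
Both cases fail, so the formula is unsatisfiable.

No satisfying assignment exists.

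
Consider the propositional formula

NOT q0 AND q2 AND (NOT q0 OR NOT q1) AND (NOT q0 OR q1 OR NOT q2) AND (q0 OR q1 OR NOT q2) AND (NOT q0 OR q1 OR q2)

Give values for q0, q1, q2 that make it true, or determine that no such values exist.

q0 = False, q1 = True, q2 = True

Unit clause (NOT q0) forces q0 = False.
Unit clause (q2) forces q2 = True.
In (q0 OR q1 OR NOT q2) only q1 is left, so q1 = True.
All clauses satisfied.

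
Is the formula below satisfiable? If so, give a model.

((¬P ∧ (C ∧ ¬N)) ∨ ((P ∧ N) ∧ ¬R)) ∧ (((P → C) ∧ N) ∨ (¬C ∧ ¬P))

P = True; R = False; C = True; N = True

  (¬P ∧ (C ∧ ¬N)) ∨ ((P ∧ N) ∧ ¬R) = True
    ¬P ∧ (C ∧ ¬N) = False
      ¬P = False
      C ∧ ¬N = False
        ¬N = False
    (P ∧ N) ∧ ¬R = True
      P ∧ N = True
      ¬R = True
  ((P → C) ∧ N) ∨ (¬C ∧ ¬P) = True
    (P → C) ∧ N = True
      P → C = True
    ¬C ∧ ¬P = False
      ¬C = False
      ¬P = False
Both conjuncts True, so the formula holds.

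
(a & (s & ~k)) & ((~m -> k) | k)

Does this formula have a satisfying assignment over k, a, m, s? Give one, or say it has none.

k=F; a=T; m=T; s=T

  a & (s & ~k) = True
    s & ~k = True
      ~k = True
  (~m -> k) | k = True
    ~m -> k = True
      ~m = False
Both conjuncts True, so the formula holds.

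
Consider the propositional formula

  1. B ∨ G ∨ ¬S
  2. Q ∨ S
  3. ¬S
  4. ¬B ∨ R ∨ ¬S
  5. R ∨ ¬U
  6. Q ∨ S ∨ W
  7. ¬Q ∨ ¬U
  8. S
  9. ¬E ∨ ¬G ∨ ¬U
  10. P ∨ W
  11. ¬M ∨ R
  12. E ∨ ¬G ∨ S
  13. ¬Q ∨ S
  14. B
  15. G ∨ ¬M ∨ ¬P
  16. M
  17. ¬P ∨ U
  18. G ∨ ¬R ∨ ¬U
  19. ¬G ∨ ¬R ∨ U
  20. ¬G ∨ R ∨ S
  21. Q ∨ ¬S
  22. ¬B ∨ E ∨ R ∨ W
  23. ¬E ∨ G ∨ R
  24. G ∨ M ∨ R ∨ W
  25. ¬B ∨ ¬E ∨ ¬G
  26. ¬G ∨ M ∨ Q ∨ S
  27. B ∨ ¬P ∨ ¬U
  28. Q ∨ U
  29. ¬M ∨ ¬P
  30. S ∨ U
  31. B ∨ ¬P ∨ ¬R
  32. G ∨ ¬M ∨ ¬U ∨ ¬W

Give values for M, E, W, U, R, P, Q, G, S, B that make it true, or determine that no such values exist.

UNSATISFIABLE

Case S = True:
  Clause (¬S) is falsified — contradiction.
Case S = False:
  Clause (S) is falsified — contradiction.
Both cases fail, so the formula is unsatisfiable.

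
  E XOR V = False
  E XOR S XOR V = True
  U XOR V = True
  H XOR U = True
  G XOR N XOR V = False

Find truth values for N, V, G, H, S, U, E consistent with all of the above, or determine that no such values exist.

N: False; V: False; G: False; H: False; S: True; U: True; E: False

E XOR V = F XOR F = False ✓
E XOR S XOR V = F XOR T XOR F = True ✓
U XOR V = T XOR F = True ✓
H XOR U = F XOR T = True ✓
G XOR N XOR V = F XOR F XOR F = False ✓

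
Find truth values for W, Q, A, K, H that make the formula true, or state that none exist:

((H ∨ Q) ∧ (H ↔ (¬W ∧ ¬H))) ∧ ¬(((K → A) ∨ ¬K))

W = True, Q = True, A = False, K = True, H = False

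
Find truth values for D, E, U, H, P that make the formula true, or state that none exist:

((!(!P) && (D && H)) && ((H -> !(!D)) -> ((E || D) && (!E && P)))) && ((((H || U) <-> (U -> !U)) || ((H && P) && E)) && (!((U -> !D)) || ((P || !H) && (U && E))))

UNSATISFIABLE

Case D = True: the formula simplifies to ((!(!P) && H) && (!E && P)) && ((((H || U) <-> (U -> !U)) || ((H && P) && E)) && (!(!U) || ((P || !H) && (U && E)))).
  U = True: simplifies to ((!(!P) && H) && (!E && P)) && ((H && P) && E).
    E = True: the conjunct !E is False.
    E = False: the conjunct E is False.
  U = False: the conjunct !(!U) || ((P || !H) && (U && E)) becomes !True || ((P || !H) && False) = False.
Case D = False: the conjunct D is False.
Both cases fail — unsatisfiable.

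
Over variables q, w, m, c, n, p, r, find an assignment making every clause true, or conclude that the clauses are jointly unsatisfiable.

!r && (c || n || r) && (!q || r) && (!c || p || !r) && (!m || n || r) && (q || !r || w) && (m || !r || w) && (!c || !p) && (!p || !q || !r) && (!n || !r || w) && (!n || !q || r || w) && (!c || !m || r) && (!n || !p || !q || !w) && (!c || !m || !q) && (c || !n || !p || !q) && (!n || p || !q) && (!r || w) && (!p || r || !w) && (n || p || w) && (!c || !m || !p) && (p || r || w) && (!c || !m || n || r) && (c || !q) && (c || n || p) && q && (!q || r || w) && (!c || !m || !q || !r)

Unsatisfiable — no assignment works.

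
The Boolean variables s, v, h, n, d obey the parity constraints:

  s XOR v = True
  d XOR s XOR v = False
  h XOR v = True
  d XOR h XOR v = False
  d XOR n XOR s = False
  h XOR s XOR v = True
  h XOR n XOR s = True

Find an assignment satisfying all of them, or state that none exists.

s: False; v: True; h: False; n: True; d: True

s XOR v = F XOR T = True ✓
d XOR s XOR v = T XOR F XOR T = False ✓
h XOR v = F XOR T = True ✓
d XOR h XOR v = T XOR F XOR T = False ✓
d XOR n XOR s = T XOR T XOR F = False ✓
h XOR s XOR v = F XOR F XOR T = True ✓
h XOR n XOR s = F XOR T XOR F = True ✓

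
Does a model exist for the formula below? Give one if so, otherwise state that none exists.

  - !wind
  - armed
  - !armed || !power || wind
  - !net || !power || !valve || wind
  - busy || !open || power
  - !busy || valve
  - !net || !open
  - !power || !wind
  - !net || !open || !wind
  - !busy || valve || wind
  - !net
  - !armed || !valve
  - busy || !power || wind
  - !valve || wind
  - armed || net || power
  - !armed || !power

busy = False, valve = False, open = False, net = False, wind = False, power = False, armed = True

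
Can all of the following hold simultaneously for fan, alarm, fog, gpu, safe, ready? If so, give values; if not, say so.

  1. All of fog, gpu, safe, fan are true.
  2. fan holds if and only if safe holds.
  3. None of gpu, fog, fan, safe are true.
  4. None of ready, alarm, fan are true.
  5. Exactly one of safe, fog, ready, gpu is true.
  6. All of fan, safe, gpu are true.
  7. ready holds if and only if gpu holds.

No satisfying assignment exists.

Case fan = True:
  Constraint (3) is violated (fan=T) — contradiction.
Case fan = False:
  Constraint (1) is violated (fan=F) — contradiction.
Both cases fail — unsatisfiable.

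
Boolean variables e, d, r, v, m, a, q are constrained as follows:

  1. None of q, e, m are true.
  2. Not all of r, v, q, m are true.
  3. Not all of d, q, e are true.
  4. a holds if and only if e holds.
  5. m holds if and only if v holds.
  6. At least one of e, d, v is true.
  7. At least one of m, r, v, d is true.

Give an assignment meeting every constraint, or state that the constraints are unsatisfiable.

e: False, d: True, r: True, v: False, m: False, a: False, q: False

  (1) {q, e, m}: 0 true — none ✓
  (2) {r, v, q, m}: 1/4 true — not all ✓
  (3) {d, q, e}: 1/3 true — not all ✓
  (4) a=F, e=F — same ✓
  (5) m=F, v=F — same ✓
  (6) {e, d, v}: 1 true — at least one ✓
  (7) {m, r, v, d}: 2 true — at least one ✓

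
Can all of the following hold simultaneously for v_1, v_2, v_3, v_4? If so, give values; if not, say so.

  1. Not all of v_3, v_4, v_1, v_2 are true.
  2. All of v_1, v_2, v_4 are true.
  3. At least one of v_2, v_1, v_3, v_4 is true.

v_1=T, v_2=T, v_3=F, v_4=T

  (1) {v_3, v_4, v_1, v_2}: 3/4 true — not all ✓
  (2) {v_1, v_2, v_4}: all 3 true ✓
  (3) {v_2, v_1, v_3, v_4}: 3 true — at least one ✓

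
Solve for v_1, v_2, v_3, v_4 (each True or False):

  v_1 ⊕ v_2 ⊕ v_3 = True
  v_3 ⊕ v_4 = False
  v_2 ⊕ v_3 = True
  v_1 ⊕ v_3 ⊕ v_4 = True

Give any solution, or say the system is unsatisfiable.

Adding constraints 1, 2, 3, 4 mod 2: every variable appears an even number of times on the left, so the left side is 0.
But the right sides sum to 1 (mod 2). 0 ≠ 1 — the system is inconsistent.

UNSATISFIABLE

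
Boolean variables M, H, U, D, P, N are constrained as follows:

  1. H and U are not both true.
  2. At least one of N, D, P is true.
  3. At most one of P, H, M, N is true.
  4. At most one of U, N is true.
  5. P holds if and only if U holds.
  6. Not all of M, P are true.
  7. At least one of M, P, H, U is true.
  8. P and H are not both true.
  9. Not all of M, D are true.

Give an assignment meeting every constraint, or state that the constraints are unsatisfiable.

M = False; H = False; U = True; D = False; P = True; N = False

  (1) H=F, U=T — not both ✓
  (2) {N, D, P}: 1 true — at least one ✓
  (3) {P, H, M, N}: 1 true — at most one ✓
  (4) {U, N}: 1 true — at most one ✓
  (5) P=T, U=T — same ✓
  (6) {M, P}: 1/2 true — not all ✓
  (7) {M, P, H, U}: 2 true — at least one ✓
  (8) P=T, H=F — not both ✓
  (9) {M, D}: 0/2 true — not all ✓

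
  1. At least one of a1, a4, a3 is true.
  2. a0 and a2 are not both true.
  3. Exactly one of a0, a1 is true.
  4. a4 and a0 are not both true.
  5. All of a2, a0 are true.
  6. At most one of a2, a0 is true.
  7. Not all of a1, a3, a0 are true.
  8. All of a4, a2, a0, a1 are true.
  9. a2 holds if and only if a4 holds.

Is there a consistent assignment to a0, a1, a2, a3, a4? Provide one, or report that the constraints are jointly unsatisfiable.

No satisfying assignment exists.

Case a0 = True:
  (2) with a0=T forces a2 = False.
  Constraint (5) is violated (a2=F) — contradiction.
Case a0 = False:
  Constraint (5) is violated (a0=F) — contradiction.
Both cases fail — unsatisfiable.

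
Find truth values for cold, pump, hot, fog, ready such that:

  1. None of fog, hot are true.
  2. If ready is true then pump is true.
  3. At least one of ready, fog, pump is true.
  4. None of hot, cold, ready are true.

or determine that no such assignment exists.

cold: False, pump: True, hot: False, fog: False, ready: False

  (1) {fog, hot}: 0 true — none ✓
  (2) ready=F ⇒ pump: vacuous ✓
  (3) {ready, fog, pump}: 1 true — at least one ✓
  (4) {hot, cold, ready}: 0 true — none ✓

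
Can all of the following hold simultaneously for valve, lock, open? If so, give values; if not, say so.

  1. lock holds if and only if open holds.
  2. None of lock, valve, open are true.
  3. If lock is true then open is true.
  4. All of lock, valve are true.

UNSATISFIABLE

Case valve = True:
  Constraint (2) is violated (valve=T) — contradiction.
Case valve = False:
  Constraint (4) is violated (valve=F) — contradiction.
Both cases fail — unsatisfiable.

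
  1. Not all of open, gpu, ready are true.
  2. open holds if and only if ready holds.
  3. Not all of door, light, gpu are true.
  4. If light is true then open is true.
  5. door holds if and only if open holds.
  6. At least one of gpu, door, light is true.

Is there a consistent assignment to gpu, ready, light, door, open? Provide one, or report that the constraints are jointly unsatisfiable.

gpu = True, ready = False, light = False, door = False, open = False

  (1) {open, gpu, ready}: 1/3 true — not all ✓
  (2) open=F, ready=F — same ✓
  (3) {door, light, gpu}: 1/3 true — not all ✓
  (4) light=F ⇒ open: vacuous ✓
  (5) door=F, open=F — same ✓
  (6) {gpu, door, light}: 1 true — at least one ✓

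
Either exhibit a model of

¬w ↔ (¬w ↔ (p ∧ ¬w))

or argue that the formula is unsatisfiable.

p = True; w = False

  ¬w ↔ (¬w ↔ (p ∧ ¬w)) = True
    ¬w = True
    ¬w ↔ (p ∧ ¬w) = True
      ¬w = True
      p ∧ ¬w = True
        ¬w = True
The formula evaluates to True.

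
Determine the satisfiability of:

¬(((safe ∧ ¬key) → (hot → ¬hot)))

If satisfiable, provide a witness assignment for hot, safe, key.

hot=T, safe=T, key=F

  ¬(((safe ∧ ¬key) → (hot → ¬hot))) = True
    (safe ∧ ¬key) → (hot → ¬hot) = False
      safe ∧ ¬key = True
        ¬key = True
      hot → ¬hot = False
        ¬hot = False
The formula evaluates to True.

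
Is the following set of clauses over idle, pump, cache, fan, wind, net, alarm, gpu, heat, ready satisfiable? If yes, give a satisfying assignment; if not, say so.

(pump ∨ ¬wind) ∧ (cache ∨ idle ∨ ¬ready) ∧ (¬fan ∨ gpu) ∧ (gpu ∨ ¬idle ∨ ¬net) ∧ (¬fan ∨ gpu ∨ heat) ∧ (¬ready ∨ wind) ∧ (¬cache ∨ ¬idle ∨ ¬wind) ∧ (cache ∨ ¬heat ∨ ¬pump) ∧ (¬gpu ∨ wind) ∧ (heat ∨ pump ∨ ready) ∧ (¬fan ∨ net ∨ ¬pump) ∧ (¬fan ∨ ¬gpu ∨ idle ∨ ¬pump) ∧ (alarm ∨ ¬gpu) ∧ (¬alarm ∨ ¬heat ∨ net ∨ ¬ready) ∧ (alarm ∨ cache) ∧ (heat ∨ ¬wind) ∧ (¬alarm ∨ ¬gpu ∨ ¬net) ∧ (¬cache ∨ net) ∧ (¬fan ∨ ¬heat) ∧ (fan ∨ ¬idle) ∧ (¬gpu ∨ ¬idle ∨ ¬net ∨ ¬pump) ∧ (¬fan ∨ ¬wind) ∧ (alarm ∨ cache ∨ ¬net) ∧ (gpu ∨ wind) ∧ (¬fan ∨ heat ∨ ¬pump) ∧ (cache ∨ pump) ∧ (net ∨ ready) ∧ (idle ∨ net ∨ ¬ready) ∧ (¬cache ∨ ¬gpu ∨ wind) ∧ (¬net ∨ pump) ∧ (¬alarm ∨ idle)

idle = False, pump = True, cache = True, fan = False, wind = True, net = True, alarm = False, gpu = False, heat = True, ready = False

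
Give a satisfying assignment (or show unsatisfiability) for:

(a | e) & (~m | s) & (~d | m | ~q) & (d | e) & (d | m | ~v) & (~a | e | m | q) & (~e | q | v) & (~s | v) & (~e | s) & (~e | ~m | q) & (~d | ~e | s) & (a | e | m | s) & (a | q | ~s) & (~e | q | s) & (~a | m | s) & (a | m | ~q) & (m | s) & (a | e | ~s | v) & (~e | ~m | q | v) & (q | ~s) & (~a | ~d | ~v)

Try q = False:
  (q | ~s) forces s = False.
  (~m | s) forces m = False.
  clause (m | s) is falsified — backtrack.
So q = True.
Set a = False.
  then (a | e) forces e = True.
  then (~e | s) forces s = True.
  then (a | m | ~q) forces m = True.
  then (~s | v) forces v = True.
Set d = False.
All clauses satisfied.

q=T, a=F, v=T, m=T, e=T, d=F, s=T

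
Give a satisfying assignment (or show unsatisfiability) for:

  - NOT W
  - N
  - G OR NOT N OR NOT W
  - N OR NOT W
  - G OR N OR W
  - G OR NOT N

Unit clause (NOT W) forces W = False.
Unit clause (N) forces N = True.
In (G OR NOT N) only G is left, so G = True.
Check each clause:
  (NOT W): NOT W holds.
  (N): N holds.
  (G OR NOT N OR NOT W): G holds.
  (N OR NOT W): N holds.
  (G OR N OR W): G holds.
  (G OR NOT N): G holds.
All clauses satisfied.

N = True; G = True; W = False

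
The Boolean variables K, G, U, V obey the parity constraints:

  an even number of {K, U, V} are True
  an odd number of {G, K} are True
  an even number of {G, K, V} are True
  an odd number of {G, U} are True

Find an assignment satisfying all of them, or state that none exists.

Unsatisfiable — no assignment works.

Adding constraints 1, 3, 4 mod 2: every variable appears an even number of times on the left, so the left side is 0.
But the right sides sum to 1 (mod 2). 0 ≠ 1 — the system is inconsistent.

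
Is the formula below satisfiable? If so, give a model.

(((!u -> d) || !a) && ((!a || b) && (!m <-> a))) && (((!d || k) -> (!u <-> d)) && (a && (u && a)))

m: False; u: True; k: False; b: True; a: True; d: False

  ((!u -> d) || !a) && ((!a || b) && (!m <-> a)) = True
    (!u -> d) || !a = True
      !u -> d = True
        !u = False
      !a = False
    (!a || b) && (!m <-> a) = True
      !a || b = True
        !a = False
      !m <-> a = True
        !m = True
  ((!d || k) -> (!u <-> d)) && (a && (u && a)) = True
    (!d || k) -> (!u <-> d) = True
      !d || k = True
        !d = True
      !u <-> d = True
        !u = False
    a && (u && a) = True
      u && a = True
Both conjuncts True, so the formula holds.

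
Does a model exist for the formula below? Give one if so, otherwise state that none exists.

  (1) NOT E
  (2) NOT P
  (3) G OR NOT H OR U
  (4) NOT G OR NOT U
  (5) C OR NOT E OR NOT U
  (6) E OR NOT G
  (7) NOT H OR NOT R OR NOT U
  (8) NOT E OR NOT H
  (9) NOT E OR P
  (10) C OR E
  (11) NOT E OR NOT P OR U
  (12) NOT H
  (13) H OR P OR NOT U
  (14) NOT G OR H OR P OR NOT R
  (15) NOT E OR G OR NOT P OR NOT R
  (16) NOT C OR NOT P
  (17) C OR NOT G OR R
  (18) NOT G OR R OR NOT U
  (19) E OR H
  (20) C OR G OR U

Unsatisfiable

Case H = True:
  Clause (NOT H) is falsified — contradiction.
Case H = False:
  (NOT E) forces E = False.
  Clause (E OR H) is falsified — contradiction.
Both cases fail, so the formula is unsatisfiable.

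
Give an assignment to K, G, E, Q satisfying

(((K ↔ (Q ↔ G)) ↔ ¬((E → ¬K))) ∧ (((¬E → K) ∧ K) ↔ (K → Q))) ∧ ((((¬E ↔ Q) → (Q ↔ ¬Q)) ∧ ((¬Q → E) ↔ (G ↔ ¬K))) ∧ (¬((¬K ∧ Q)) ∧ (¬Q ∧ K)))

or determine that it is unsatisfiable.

Unsatisfiable

Case K = True: the formula simplifies to (((Q ↔ G) ↔ ¬(¬E)) ∧ Q) ∧ ((((¬E ↔ Q) → (Q ↔ ¬Q)) ∧ ((¬Q → E) ↔ ¬G)) ∧ ¬Q).
  Q = True: the conjunct ¬Q is False.
  Q = False: the conjunct Q is False.
Case K = False: the conjunct ((¬E → K) ∧ K) ↔ (K → Q) becomes (E ∧ False) ↔ (False → Q) = False.
Both cases fail — unsatisfiable.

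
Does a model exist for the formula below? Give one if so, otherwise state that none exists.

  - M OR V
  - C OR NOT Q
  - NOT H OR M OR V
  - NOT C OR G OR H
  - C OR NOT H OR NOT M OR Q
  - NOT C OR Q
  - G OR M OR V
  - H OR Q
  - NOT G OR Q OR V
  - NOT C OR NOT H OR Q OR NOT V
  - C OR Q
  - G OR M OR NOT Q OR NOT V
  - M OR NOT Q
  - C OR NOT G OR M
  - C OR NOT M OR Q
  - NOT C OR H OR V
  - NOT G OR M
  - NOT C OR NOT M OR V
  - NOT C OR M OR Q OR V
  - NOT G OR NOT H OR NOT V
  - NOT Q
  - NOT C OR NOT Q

Case Q = True:
  Clause (NOT Q) is falsified — contradiction.
Case Q = False:
  (NOT C OR Q) forces C = False.
  Clause (C OR Q) is falsified — contradiction.
Both cases fail, so the formula is unsatisfiable.

No satisfying assignment exists.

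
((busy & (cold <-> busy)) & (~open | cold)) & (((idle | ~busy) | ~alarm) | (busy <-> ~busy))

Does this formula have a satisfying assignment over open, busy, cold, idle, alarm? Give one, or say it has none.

open: True, busy: True, cold: True, idle: True, alarm: True

  (busy & (cold <-> busy)) & (~open | cold) = True
    busy & (cold <-> busy) = True
      cold <-> busy = True
    ~open | cold = True
      ~open = False
  ((idle | ~busy) | ~alarm) | (busy <-> ~busy) = True
    (idle | ~busy) | ~alarm = True
      idle | ~busy = True
        ~busy = False
      ~alarm = False
    busy <-> ~busy = False
      ~busy = False
Both conjuncts True, so the formula holds.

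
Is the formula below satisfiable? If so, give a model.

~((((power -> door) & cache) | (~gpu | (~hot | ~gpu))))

door = False, power = True, gpu = True, cache = False, hot = True

  ~((((power -> door) & cache) | (~gpu | (~hot | ~gpu)))) = True
    ((power -> door) & cache) | (~gpu | (~hot | ~gpu)) = False
      (power -> door) & cache = False
        power -> door = False
      ~gpu | (~hot | ~gpu) = False
        ~gpu = False
        ~hot | ~gpu = False
          ~hot = False
          ~gpu = False
The formula evaluates to True.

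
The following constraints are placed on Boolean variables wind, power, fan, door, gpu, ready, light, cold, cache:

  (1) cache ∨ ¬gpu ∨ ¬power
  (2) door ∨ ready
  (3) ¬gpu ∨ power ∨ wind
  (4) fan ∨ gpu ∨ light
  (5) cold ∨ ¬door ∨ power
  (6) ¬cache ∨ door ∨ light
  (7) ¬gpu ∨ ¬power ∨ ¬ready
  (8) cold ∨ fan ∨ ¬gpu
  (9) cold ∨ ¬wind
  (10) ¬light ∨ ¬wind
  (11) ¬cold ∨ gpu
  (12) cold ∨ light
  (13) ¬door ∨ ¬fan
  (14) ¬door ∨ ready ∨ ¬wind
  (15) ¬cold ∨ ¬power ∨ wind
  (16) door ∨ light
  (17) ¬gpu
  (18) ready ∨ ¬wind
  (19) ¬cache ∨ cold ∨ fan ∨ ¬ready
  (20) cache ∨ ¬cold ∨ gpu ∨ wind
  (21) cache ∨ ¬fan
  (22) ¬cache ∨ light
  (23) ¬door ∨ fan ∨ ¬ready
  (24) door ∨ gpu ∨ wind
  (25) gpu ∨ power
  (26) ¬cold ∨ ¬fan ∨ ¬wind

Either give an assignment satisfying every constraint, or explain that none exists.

Unit clause (¬gpu) forces gpu = False.
In (gpu ∨ power) only power is left, so power = True.
In (¬cold ∨ gpu) only ¬cold is left, so cold = False.
In (cold ∨ light) only light is left, so light = True.
In (cold ∨ ¬wind) only ¬wind is left, so wind = False.
In (door ∨ gpu ∨ wind) only door is left, so door = True.
In (¬door ∨ ¬fan) only ¬fan is left, so fan = False.
In (¬door ∨ fan ∨ ¬ready) only ¬ready is left, so ready = False.
Set cache = True.
All clauses satisfied.

wind = False, power = True, fan = False, door = True, gpu = False, ready = False, light = True, cold = False, cache = True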